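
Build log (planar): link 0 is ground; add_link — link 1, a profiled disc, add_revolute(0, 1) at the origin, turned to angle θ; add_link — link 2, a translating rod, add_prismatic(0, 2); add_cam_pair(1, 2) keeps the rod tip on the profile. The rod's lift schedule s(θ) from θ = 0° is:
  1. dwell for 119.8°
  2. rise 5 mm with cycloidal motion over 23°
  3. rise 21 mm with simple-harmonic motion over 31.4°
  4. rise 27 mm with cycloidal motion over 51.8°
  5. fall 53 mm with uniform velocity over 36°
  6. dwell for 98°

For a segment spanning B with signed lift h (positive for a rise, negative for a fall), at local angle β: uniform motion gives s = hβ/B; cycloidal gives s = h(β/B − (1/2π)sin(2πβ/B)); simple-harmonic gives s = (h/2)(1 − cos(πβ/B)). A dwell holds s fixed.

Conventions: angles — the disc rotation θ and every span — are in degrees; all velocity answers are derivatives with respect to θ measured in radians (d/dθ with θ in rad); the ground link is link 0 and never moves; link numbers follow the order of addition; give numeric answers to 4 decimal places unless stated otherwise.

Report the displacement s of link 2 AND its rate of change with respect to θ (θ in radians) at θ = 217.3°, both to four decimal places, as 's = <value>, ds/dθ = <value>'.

seg 1 [0°–119.8°] dwell: s stays 0.0000
seg 2 [119.8°–142.8°] cycloidal, h=5: full span → s += 5 → s = 5.0000
seg 3 [142.8°–174.2°] simple-harmonic, h=21: full span → s += 21 → s = 26.0000
seg 4 [174.2°–226°] cycloidal, h=27: θ=217.3° here. β=43.1, B=51.8. 27·(0.8320 − sin(2π·0.8320)/(2π)) = 26.2040 → s = 52.2040
velocity in seg [174.2°–226°] (cycloidal), θ in radians: β = 43.1° = 0.7522 rad, B = 51.8° = 0.9041 rad; ds/dθ = (h/B)(1 − cos(2πβ/B)) = (27/0.9041)(1 − cos(2π·0.8320)) = 15.141928 mm/rad

s = 52.2040, ds/dθ = 15.1419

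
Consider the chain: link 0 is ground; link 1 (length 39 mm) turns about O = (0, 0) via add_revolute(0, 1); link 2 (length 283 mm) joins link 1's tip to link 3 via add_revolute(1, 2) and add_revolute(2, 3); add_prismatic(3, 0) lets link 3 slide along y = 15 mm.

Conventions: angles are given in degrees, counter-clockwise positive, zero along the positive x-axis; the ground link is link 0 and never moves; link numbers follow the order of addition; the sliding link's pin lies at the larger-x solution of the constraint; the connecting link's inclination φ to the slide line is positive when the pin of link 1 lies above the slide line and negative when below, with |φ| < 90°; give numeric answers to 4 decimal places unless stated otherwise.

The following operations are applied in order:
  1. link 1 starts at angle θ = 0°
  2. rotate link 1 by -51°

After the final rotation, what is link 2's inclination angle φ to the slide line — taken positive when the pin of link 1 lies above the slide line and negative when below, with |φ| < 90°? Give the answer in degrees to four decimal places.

geometry: r = 39 mm, L = 283 mm, e = 15 mm; θ starts at 0°
rotate link 1 by -51°: θ ← 0° -51° = -51°
h = r sin θ − e = -30.308692 − 15 = -45.308692
sin φ = h / L = -45.308692 / 283 = -0.16010139
φ = arcsin(-0.16010139) = -9.212781°

-9.2128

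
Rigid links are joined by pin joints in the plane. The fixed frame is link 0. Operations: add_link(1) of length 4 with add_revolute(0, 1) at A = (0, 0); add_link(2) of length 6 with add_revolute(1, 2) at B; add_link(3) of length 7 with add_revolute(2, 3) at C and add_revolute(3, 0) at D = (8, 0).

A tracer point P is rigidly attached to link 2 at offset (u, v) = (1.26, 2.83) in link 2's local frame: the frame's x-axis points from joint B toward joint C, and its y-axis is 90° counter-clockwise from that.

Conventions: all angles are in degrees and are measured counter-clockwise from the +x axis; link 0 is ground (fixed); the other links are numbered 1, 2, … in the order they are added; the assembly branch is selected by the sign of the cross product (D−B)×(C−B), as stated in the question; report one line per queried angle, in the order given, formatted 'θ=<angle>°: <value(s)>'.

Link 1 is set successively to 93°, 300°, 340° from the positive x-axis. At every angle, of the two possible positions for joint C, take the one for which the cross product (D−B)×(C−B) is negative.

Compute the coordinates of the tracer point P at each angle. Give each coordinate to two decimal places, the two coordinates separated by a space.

A=(0,0), D=(8.00,0)
θ=93°: B = A + 4.00·(cos93°, sin93°) = (-0.2093, 3.9945)
θ=93°: |BD| = 9.1296
θ=93°: circle(B,6.00) ∩ circle(D,7.00): a=3.8528, h=4.5995
θ=93°:   candidates: C₊=(5.2676,6.4447) cross=41.992; C₋=(1.2427,-1.8271) cross=-41.992
θ=93°:   branch - wants cross < 0 → take C=(1.2427,-1.8271) (cross=-41.992)
θ=93°: ex = (C−B)/|BC| = (0.2420,-0.9703); ey = (0.9703,0.2420)
θ=93°: P = B + 1.26·ex + 2.83·ey = (2.8415,3.4568)
θ=300°: B = A + 4.00·(cos300°, sin300°) = (2.0000, -3.4641)
θ=300°: |BD| = 6.9282
θ=300°: circle(B,6.00) ∩ circle(D,7.00): a=2.5259, h=5.4424
θ=300°:   candidates: C₊=(1.4663,2.5121) cross=37.706; C₋=(6.9087,-6.9144) cross=-37.706
θ=300°:   branch - wants cross < 0 → take C=(6.9087,-6.9144) (cross=-37.706)
θ=300°: ex = (C−B)/|BC| = (0.8181,-0.5751); ey = (0.5751,0.8181)
θ=300°: P = B + 1.26·ex + 2.83·ey = (4.6582,-1.8734)
θ=340°: B = A + 4.00·(cos340°, sin340°) = (3.7588, -1.3681)
θ=340°: |BD| = 4.4564
θ=340°: circle(B,6.00) ∩ circle(D,7.00): a=0.7696, h=5.9504
θ=340°:   candidates: C₊=(2.6645,4.5313) cross=26.518; C₋=(6.3180,-6.7949) cross=-26.518
θ=340°:   branch - wants cross < 0 → take C=(6.3180,-6.7949) (cross=-26.518)
θ=340°: ex = (C−B)/|BC| = (0.4265,-0.9045); ey = (0.9045,0.4265)
θ=340°: P = B + 1.26·ex + 2.83·ey = (6.8559,-1.3006)

θ=93°: 2.84 3.46
θ=300°: 4.66 -1.87
θ=340°: 6.86 -1.30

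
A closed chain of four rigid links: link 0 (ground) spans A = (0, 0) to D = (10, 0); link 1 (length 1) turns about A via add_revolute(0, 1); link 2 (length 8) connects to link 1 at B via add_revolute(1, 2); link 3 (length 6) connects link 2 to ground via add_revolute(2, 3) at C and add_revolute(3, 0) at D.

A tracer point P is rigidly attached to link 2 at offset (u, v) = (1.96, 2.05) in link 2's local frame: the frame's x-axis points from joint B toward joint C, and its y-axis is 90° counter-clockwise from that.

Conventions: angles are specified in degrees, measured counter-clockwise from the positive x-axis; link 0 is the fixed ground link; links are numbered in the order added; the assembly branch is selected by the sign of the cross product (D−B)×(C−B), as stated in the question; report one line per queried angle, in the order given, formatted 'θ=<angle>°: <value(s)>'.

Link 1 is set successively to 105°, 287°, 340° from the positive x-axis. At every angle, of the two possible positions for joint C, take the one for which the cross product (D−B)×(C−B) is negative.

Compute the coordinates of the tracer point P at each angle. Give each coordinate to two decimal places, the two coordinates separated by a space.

A=(0,0), D=(10.00,0)
θ=105°: B = A + 1.00·(cos105°, sin105°) = (-0.2588, 0.9659)
θ=105°: |BD| = 10.3042
θ=105°: circle(B,8.00) ∩ circle(D,6.00): a=6.5108, h=4.6486
θ=105°:   candidates: C₊=(6.6590,4.9838) cross=47.901; C₋=(5.7875,-4.2726) cross=-47.901
θ=105°:   branch - wants cross < 0 → take C=(5.7875,-4.2726) (cross=-47.901)
θ=105°: ex = (C−B)/|BC| = (0.7558,-0.6548); ey = (0.6548,0.7558)
θ=105°: P = B + 1.96·ex + 2.05·ey = (2.5649,1.2319)
θ=287°: B = A + 1.00·(cos287°, sin287°) = (0.2924, -0.9563)
θ=287°: |BD| = 9.7546
θ=287°: circle(B,8.00) ∩ circle(D,6.00): a=6.3125, h=4.9145
θ=287°:   candidates: C₊=(6.0927,4.5533) cross=47.939; C₋=(7.0563,-5.2282) cross=-47.939
θ=287°:   branch - wants cross < 0 → take C=(7.0563,-5.2282) (cross=-47.939)
θ=287°: ex = (C−B)/|BC| = (0.8455,-0.5340); ey = (0.5340,0.8455)
θ=287°: P = B + 1.96·ex + 2.05·ey = (3.0442,-0.2697)
θ=340°: B = A + 1.00·(cos340°, sin340°) = (0.9397, -0.3420)
θ=340°: |BD| = 9.0668
θ=340°: circle(B,8.00) ∩ circle(D,6.00): a=6.0775, h=5.2023
θ=340°:   candidates: C₊=(6.8166,5.0859) cross=47.168; C₋=(7.2091,-5.3114) cross=-47.168
θ=340°:   branch - wants cross < 0 → take C=(7.2091,-5.3114) (cross=-47.168)
θ=340°: ex = (C−B)/|BC| = (0.7837,-0.6212); ey = (0.6212,0.7837)
θ=340°: P = B + 1.96·ex + 2.05·ey = (3.7491,0.0470)

θ=105°: 2.56 1.23
θ=287°: 3.04 -0.27
θ=340°: 3.75 0.05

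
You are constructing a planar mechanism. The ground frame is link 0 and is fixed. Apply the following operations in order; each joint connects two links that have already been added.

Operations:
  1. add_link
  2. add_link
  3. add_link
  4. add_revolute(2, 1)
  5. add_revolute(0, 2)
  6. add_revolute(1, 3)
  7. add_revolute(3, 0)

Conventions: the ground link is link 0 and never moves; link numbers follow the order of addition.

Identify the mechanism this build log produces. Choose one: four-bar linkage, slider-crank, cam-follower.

links: 4 (incl. ground); joints: 4 revolute, 0 prismatic, 0 higher (cam) pair, forming one closed loop
4 links in a single 4R loop → four-bar linkage

four-bar linkage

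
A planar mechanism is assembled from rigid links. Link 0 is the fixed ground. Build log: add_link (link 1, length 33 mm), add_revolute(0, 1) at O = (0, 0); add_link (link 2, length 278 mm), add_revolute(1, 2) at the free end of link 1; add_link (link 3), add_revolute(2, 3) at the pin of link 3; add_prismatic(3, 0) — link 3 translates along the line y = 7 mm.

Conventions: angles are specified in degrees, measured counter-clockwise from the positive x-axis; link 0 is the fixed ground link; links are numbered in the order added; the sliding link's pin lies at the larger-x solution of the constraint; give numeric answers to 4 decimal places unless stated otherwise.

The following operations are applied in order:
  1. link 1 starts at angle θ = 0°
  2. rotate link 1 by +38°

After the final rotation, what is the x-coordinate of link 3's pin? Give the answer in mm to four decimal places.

geometry: r = 33 mm, L = 278 mm, e = 7 mm; θ starts at 0°
rotate link 1 by +38°: θ ← 0° +38° = 38°
crank pin P = (r cos θ, r sin θ) = (26.004355, 20.316829)
h = r sin θ − e = 20.316829 − 7 = 13.316829
x = r cos θ + √(L² − h²) = 26.004355 + 277.680864 = 303.685219

303.6852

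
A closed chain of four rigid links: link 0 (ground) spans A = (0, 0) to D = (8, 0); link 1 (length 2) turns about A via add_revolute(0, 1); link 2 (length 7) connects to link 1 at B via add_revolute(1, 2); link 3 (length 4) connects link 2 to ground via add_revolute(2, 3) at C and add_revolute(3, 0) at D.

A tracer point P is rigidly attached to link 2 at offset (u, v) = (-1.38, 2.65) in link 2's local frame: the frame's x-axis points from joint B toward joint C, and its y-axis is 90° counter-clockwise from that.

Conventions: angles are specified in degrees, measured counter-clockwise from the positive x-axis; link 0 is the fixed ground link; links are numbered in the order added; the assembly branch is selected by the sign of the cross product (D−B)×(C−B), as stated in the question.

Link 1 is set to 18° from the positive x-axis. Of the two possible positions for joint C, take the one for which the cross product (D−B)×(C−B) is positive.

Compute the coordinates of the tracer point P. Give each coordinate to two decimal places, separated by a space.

A=(0,0), D=(8.00,0)
B = A + 2.00·(cos18°, sin18°) = (1.9021, 0.6180)
|BD| = 6.1291
circle(B,7.00) ∩ circle(D,4.00): a=5.7566, h=3.9826
  candidates: C₊=(8.0310,3.9999) cross=24.410; C₋=(7.2278,-3.9248) cross=-24.410
  branch + wants cross > 0 → take C=(8.0310,3.9999) (cross=24.410)
ex = (C−B)/|BC| = (0.8756,0.4831); ey = (-0.4831,0.8756)
P = B + -1.38·ex + 2.65·ey = (-0.5864,2.2715)

-0.59 2.27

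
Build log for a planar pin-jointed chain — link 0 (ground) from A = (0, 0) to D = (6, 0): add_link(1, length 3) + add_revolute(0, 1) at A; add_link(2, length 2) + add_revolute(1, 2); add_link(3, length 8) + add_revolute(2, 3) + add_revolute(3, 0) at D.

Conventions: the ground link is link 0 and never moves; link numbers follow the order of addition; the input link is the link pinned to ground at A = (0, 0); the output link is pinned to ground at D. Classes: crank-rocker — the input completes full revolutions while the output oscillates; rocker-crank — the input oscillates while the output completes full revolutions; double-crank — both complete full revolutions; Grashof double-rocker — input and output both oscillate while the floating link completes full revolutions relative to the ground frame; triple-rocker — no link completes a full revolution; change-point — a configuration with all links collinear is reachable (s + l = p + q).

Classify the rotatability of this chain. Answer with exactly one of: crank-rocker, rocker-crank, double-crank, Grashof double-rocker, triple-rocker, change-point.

lengths: ground=6, input=3, coupler=2, output=8
sorted: s=2 (shortest), l=8 (longest), p+q=9
s + l = 10 vs p + q = 9
s + l > p + q → non-Grashof → no link fully rotates → triple-rocker

triple-rocker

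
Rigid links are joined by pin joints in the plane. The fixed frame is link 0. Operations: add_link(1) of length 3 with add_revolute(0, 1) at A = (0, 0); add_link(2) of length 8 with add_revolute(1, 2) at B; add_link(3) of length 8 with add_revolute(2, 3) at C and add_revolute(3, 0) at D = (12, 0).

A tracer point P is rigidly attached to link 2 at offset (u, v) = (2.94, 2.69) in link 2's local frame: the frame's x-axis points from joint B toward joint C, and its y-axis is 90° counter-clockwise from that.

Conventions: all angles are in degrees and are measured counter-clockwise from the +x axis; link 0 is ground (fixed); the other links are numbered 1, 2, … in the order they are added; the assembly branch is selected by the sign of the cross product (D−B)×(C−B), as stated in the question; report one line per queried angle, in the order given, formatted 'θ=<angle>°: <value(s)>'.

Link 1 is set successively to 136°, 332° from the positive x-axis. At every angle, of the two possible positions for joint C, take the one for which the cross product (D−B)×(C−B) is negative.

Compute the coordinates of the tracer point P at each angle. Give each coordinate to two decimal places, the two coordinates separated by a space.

A=(0,0), D=(12.00,0)
θ=136°: B = A + 3.00·(cos136°, sin136°) = (-2.1580, 2.0840)
θ=136°: |BD| = 14.3106
θ=136°: circle(B,8.00) ∩ circle(D,8.00): a=7.1553, h=3.5780
θ=136°:   candidates: C₊=(5.4420,4.5818) cross=51.203; C₋=(4.3999,-2.4978) cross=-51.203
θ=136°:   branch - wants cross < 0 → take C=(4.3999,-2.4978) (cross=-51.203)
θ=136°: ex = (C−B)/|BC| = (0.8197,-0.5727); ey = (0.5727,0.8197)
θ=136°: P = B + 2.94·ex + 2.69·ey = (1.7927,2.6053)
θ=332°: B = A + 3.00·(cos332°, sin332°) = (2.6488, -1.4084)
θ=332°: |BD| = 9.4566
θ=332°: circle(B,8.00) ∩ circle(D,8.00): a=4.7283, h=6.4531
θ=332°:   candidates: C₊=(6.3633,5.6770) cross=61.025; C₋=(8.2855,-7.0854) cross=-61.025
θ=332°:   branch - wants cross < 0 → take C=(8.2855,-7.0854) (cross=-61.025)
θ=332°: ex = (C−B)/|BC| = (0.7046,-0.7096); ey = (0.7096,0.7046)
θ=332°: P = B + 2.94·ex + 2.69·ey = (6.6292,-1.5994)

θ=136°: 1.79 2.61
θ=332°: 6.63 -1.60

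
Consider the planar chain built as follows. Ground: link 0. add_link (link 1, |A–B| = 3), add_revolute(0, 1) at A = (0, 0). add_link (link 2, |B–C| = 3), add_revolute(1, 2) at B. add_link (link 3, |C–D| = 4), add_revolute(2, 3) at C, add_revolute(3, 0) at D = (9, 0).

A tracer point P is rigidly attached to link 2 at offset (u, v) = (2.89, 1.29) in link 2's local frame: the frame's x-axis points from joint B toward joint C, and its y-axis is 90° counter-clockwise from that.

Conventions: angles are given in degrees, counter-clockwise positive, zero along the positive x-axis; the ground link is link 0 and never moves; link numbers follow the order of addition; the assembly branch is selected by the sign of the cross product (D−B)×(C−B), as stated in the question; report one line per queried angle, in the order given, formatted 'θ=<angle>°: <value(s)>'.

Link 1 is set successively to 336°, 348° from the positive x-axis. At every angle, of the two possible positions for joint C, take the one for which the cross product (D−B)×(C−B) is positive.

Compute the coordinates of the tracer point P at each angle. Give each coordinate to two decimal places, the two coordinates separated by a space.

A=(0,0), D=(9.00,0)
θ=336°: B = A + 3.00·(cos336°, sin336°) = (2.7406, -1.2202)
θ=336°: |BD| = 6.3772
θ=336°: circle(B,3.00) ∩ circle(D,4.00): a=2.6398, h=1.4254
θ=336°:   candidates: C₊=(5.0589,0.6839) cross=9.090; C₋=(5.6044,-2.1141) cross=-9.090
θ=336°:   branch + wants cross > 0 → take C=(5.0589,0.6839) (cross=9.090)
θ=336°: ex = (C−B)/|BC| = (0.7728,0.6347); ey = (-0.6347,0.7728)
θ=336°: P = B + 2.89·ex + 1.29·ey = (4.1551,1.6109)
θ=348°: B = A + 3.00·(cos348°, sin348°) = (2.9344, -0.6237)
θ=348°: |BD| = 6.0975
θ=348°: circle(B,3.00) ∩ circle(D,4.00): a=2.4748, h=1.6957
θ=348°:   candidates: C₊=(5.2228,1.3163) cross=10.340; C₋=(5.5697,-2.0574) cross=-10.340
θ=348°:   branch + wants cross > 0 → take C=(5.2228,1.3163) (cross=10.340)
θ=348°: ex = (C−B)/|BC| = (0.7628,0.6467); ey = (-0.6467,0.7628)
θ=348°: P = B + 2.89·ex + 1.29·ey = (4.3047,2.2291)

θ=336°: 4.16 1.61
θ=348°: 4.30 2.23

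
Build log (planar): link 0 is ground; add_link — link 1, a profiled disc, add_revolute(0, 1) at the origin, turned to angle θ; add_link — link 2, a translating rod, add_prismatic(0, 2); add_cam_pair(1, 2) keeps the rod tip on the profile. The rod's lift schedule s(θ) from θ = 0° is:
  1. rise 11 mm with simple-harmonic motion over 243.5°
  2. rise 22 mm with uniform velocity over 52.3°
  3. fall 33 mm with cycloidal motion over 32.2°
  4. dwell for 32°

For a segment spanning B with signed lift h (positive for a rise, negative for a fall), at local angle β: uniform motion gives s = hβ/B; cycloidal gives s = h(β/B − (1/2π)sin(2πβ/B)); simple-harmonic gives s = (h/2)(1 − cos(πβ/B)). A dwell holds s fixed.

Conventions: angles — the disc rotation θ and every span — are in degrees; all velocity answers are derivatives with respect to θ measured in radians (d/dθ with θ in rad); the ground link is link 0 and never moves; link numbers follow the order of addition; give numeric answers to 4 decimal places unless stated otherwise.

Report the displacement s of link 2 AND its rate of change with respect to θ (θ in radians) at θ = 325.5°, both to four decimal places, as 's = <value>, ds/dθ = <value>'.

seg 1 [0°–243.5°] simple-harmonic, h=11: full span → s += 11 → s = 11.0000
seg 2 [243.5°–295.8°] uniform, h=22: full span → s += 22 → s = 33.0000
seg 3 [295.8°–328°] cycloidal, h=-33: θ=325.5° here. β=29.7, B=32.2. -33·(0.9224 − sin(2π·0.9224)/(2π)) = -32.8996 → s = 0.1004
velocity in seg [295.8°–328°] (cycloidal), θ in radians: β = 29.7° = 0.5184 rad, B = 32.2° = 0.5620 rad; ds/dθ = (h/B)(1 − cos(2πβ/B)) = ((-33)/0.5620)(1 − cos(2π·0.9224)) = -6.849345 mm/rad

s = 0.1004, ds/dθ = -6.8493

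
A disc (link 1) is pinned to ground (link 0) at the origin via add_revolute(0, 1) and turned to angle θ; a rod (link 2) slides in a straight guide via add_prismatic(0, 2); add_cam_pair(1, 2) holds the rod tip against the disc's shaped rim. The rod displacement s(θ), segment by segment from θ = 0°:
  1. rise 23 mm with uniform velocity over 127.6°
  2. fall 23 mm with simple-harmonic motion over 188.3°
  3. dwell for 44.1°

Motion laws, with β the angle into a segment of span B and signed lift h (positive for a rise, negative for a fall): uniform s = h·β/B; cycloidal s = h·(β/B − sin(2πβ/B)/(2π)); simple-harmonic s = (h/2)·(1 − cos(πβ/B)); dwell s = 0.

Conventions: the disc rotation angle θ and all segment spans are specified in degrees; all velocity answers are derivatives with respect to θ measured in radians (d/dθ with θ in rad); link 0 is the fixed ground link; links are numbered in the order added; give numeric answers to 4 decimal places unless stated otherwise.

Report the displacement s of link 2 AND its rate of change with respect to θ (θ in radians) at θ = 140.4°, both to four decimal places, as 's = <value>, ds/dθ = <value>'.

segment 1 (0° to 127.6°, uniform, h = 23) is passed completely: s = 0.0000 + (23) = 23.0000
θ = 140.4° falls in segment 2 (127.6° to 315.9°, simple-harmonic, h = -23): β = 140.4 − 127.6 = 12.8°, B = 188.3°; Δs = -23/2·(1 − cos(π·0.0680)) = -0.2612; s = 23.0000 − 0.2612 = 22.7388
velocity in seg [127.6°–315.9°] (simple-harmonic), θ in radians: β = 12.8° = 0.2234 rad, B = 188.3° = 3.2865 rad; ds/dθ = (πh/(2B)) sin(πβ/B) = (π·(-23)/(2·3.2865)) sin(π·0.0680) = -2.329826 mm/rad

s = 22.7388, ds/dθ = -2.3298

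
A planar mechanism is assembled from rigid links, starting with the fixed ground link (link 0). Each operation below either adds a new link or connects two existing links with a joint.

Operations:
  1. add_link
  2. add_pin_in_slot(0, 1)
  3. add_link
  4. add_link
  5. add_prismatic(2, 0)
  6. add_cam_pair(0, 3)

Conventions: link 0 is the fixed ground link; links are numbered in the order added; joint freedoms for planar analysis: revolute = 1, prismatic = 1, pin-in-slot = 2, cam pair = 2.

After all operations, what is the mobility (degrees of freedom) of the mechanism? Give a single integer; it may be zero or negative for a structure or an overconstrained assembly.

ground; <1,0,0>
#1 <2,0,0>
PS:0↔1 J2 <2,0,1>
#2 <3,0,1>
#3 <4,0,1>
P:2↔0 J1 <4,1,1>
C:0↔3 J2 <4,1,2>
3×3 − 2×1 − 1×2 = 5

M = 5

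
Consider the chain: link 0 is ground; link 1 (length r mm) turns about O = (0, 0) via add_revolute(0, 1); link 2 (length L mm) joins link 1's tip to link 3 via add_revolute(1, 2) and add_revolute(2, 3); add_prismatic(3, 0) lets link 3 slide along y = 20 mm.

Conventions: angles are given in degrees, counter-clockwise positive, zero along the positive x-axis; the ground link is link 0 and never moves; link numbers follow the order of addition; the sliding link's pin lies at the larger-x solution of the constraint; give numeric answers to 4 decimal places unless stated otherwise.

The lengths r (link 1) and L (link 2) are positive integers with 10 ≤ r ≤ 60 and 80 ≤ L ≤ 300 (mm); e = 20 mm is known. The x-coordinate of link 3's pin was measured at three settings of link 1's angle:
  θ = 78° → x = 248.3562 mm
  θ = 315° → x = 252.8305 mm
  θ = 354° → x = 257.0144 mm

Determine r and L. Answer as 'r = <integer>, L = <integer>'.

constraint per measurement: (x − r cos θ)² + (r sin θ − e)² = L²
subtracting the θ₁ and θ₂ equations cancels the r² and L² terms:
r = (x₁² − x₂²) / (2[(x₁cos θ₁ + e sin θ₁) − (x₂cos θ₂ + e sin θ₂)]) = 11.9999 → r = 12
L² = (x₁ − r cos θ₁)² + (r sin θ₁ − e)² = 60516.0235 → L = 246.0000 → L = 246
check at θ₃=354°: x = 257.0144 (printed 257.0144) ✓

r = 12, L = 246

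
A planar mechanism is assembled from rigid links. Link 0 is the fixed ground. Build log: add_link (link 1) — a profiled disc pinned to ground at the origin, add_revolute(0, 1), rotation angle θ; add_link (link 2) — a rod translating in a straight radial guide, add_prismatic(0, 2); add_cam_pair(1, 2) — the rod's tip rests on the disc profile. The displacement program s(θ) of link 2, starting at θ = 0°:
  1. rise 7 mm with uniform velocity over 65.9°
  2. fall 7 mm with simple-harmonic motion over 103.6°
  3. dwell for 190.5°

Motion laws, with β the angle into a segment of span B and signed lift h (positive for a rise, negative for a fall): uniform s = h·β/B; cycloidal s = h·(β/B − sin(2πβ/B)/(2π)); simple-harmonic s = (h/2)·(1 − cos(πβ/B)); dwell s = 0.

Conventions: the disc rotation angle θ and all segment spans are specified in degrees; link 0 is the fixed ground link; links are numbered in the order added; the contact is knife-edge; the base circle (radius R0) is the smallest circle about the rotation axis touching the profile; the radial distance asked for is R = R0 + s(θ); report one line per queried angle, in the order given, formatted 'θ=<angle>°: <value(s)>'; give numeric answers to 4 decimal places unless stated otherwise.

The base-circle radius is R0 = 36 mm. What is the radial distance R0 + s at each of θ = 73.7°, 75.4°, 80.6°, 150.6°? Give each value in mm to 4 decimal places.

seg 1 [0°–65.9°] uniform, h=7: full span → s += 7 → s = 7.0000
seg 2 [65.9°–169.5°] simple-harmonic, h=-7: θ=73.7° here. β=7.8, B=103.6. -7/2·(1 − cos(π·0.0753)) = -0.0974 → s = 6.9026
seg 2 [65.9°–169.5°] simple-harmonic, h=-7: θ=75.4° here. β=9.5, B=103.6. -7/2·(1 − cos(π·0.0917)) = -0.1442 → s = 6.8558
seg 2 [65.9°–169.5°] simple-harmonic, h=-7: θ=80.6° here. β=14.7, B=103.6. -7/2·(1 − cos(π·0.1419)) = -0.3420 → s = 6.6580
seg 2 [65.9°–169.5°] simple-harmonic, h=-7: θ=150.6° here. β=84.7, B=103.6. -7/2·(1 − cos(π·0.8176)) = -6.4407 → s = 0.5593
θ=73.7°: R = R0 + s = 36 + 6.9026 = 42.9026
θ=75.4°: R = R0 + s = 36 + 6.8558 = 42.8558
θ=80.6°: R = R0 + s = 36 + 6.6580 = 42.6580
θ=150.6°: R = R0 + s = 36 + 0.5593 = 36.5593

θ=73.7°: 42.9026
θ=75.4°: 42.8558
θ=80.6°: 42.6580
θ=150.6°: 36.5593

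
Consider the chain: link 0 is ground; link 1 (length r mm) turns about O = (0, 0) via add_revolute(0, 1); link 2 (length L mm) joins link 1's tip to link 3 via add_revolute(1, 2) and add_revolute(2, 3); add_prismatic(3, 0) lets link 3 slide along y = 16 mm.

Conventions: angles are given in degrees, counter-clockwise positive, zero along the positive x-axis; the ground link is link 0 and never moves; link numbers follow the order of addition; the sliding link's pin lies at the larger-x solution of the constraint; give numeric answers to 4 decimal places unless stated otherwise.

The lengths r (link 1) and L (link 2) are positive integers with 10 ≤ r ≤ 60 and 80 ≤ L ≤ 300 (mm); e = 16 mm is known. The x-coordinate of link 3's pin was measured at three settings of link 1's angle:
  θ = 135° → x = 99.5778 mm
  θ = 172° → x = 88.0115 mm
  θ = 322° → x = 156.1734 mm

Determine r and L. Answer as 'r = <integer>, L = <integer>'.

constraint per measurement: (x − r cos θ)² + (r sin θ − e)² = L²
subtracting the θ₁ and θ₂ equations cancels the r² and L² terms:
r = (x₁² − x₂²) / (2[(x₁cos θ₁ + e sin θ₁) − (x₂cos θ₂ + e sin θ₂)]) = 42.0002 → r = 42
L² = (x₁ − r cos θ₁)² + (r sin θ₁ − e)² = 16900.0063 → L = 130.0000 → L = 130
check at θ₃=322°: x = 156.1734 (printed 156.1734) ✓

r = 42, L = 130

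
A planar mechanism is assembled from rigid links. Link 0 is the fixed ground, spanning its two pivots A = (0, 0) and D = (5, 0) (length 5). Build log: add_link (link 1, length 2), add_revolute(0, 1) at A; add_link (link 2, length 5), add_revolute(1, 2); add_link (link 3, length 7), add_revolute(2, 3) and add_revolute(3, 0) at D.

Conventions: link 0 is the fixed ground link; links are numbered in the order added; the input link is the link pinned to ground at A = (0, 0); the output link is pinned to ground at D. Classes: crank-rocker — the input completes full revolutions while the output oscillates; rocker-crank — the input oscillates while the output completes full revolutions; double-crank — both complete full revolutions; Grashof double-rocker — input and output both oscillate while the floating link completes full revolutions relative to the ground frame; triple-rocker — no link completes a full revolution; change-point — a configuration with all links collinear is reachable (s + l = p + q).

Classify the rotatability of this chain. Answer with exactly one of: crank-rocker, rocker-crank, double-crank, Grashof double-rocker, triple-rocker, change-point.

lengths: ground=5, input=2, coupler=5, output=7
sorted: s=2 (shortest), l=7 (longest), p+q=10
s + l = 9 vs p + q = 10
s + l < p + q (Grashof) with shortest = input link → crank-rocker

crank-rocker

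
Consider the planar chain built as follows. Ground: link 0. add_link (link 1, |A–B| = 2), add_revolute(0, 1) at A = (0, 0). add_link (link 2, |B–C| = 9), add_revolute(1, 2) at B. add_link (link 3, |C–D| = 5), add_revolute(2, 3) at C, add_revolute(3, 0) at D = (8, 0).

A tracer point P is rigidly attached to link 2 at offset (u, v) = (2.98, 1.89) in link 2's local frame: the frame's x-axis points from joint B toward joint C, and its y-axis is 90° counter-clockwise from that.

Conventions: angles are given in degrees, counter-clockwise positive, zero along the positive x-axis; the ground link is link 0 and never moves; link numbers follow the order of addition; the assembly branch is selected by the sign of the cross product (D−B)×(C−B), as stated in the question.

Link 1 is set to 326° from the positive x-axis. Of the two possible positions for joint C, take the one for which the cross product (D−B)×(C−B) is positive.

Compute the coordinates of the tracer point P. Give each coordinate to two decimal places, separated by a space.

A=(0,0), D=(8.00,0)
B = A + 2.00·(cos326°, sin326°) = (1.6581, -1.1184)
|BD| = 6.4398
circle(B,9.00) ∩ circle(D,5.00): a=7.5679, h=4.8711
  candidates: C₊=(8.2650,4.9930) cross=31.369; C₋=(9.9569,-4.6011) cross=-31.369
  branch + wants cross > 0 → take C=(8.2650,4.9930) (cross=31.369)
ex = (C−B)/|BC| = (0.7341,0.6790); ey = (-0.6790,0.7341)
P = B + 2.98·ex + 1.89·ey = (2.5623,2.2926)

2.56 2.29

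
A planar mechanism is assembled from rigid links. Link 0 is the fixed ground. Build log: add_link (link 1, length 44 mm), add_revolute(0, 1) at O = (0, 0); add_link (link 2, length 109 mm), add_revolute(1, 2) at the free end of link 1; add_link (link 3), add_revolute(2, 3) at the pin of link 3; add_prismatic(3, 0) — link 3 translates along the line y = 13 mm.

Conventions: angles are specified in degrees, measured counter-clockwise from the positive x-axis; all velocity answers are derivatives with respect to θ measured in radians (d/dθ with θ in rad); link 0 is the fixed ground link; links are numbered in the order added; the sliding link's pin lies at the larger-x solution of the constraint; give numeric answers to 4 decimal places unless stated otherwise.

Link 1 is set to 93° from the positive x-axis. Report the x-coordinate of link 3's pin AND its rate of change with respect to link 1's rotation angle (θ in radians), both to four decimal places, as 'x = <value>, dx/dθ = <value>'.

geometry: r = 44 mm, L = 109 mm, e = 13 mm
crank pin P = (r cos θ, r sin θ) = (-2.302782, 43.939700)
h = r sin θ − e = 43.939700 − 13 = 30.939700
x = r cos θ + √(L² − h²) = -2.302782 + 104.516673 = 102.213891
dx/dθ = −r sin θ − h·r cos θ/√(L² − h²) (θ in radians; h = 30.939700) = -43.258015

x = 102.2139, dx/dθ = -43.2580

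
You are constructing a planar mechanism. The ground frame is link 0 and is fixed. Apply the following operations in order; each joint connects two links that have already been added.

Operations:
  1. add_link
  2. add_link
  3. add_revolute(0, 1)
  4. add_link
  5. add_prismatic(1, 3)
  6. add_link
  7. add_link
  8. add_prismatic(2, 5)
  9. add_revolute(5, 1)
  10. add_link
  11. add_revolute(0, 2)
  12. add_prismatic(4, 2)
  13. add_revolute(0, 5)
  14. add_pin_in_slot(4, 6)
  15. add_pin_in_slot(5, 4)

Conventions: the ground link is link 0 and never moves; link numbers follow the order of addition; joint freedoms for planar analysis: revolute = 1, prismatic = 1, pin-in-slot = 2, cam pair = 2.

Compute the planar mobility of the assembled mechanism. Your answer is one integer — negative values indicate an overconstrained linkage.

L=1 J1=0 J2=0
add link → L=2 J1=0 J2=0
add link → L=3 J1=0 J2=0
R@0,1 dof=1 J1 → L=3 J1=1 J2=0
add link → L=4 J1=1 J2=0
P@1,3 dof=1 J1 → L=4 J1=2 J2=0
add link → L=5 J1=2 J2=0
add link → L=6 J1=2 J2=0
P@2,5 dof=1 J1 → L=6 J1=3 J2=0
R@5,1 dof=1 J1 → L=6 J1=4 J2=0
add link → L=7 J1=4 J2=0
R@0,2 dof=1 J1 → L=7 J1=5 J2=0
P@4,2 dof=1 J1 → L=7 J1=6 J2=0
R@0,5 dof=1 J1 → L=7 J1=7 J2=0
PS@4,6 dof=2 J2 → L=7 J1=7 J2=1
PS@5,4 dof=2 J2 → L=7 J1=7 J2=2
M=3(L−1)−2J1−J2=3·6−2·7−2=2

M = 2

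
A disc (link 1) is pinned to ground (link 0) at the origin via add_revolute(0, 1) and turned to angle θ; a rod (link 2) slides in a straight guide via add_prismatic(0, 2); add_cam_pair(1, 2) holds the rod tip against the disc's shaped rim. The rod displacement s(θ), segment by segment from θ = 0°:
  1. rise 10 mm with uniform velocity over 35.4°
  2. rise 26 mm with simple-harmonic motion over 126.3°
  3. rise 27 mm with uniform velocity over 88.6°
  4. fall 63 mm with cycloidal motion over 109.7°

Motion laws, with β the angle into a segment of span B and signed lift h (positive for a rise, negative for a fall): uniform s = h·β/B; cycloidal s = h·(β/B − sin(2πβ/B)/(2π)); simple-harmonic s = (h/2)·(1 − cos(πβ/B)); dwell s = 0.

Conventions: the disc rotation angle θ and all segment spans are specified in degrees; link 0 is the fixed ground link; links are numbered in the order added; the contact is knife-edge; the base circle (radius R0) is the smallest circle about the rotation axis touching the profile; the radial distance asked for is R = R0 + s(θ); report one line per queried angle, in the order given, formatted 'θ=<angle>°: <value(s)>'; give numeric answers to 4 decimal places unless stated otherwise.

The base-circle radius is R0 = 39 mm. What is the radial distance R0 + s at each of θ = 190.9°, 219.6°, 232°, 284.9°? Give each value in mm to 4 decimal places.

segment 1 (0° to 35.4°, uniform, h = 10) is passed completely: s = 0.0000 + (10) = 10.0000
segment 2 (35.4° to 161.7°, simple-harmonic, h = 26) is passed completely: s = 10.0000 + (26) = 36.0000
θ = 190.9° falls in segment 3 (161.7° to 250.3°, uniform, h = 27): β = 190.9 − 161.7 = 29.2°, B = 88.6°; Δs = 27·29.2/88.6 = 8.8984; s = 36.0000 + 8.8984 = 44.8984
θ = 219.6° falls in segment 3 (161.7° to 250.3°, uniform, h = 27): β = 219.6 − 161.7 = 57.9°, B = 88.6°; Δs = 27·57.9/88.6 = 17.6445; s = 36.0000 + 17.6445 = 53.6445
θ = 232° falls in segment 3 (161.7° to 250.3°, uniform, h = 27): β = 232 − 161.7 = 70.3°, B = 88.6°; Δs = 27·70.3/88.6 = 21.4233; s = 36.0000 + 21.4233 = 57.4233
segment 3 (161.7° to 250.3°, uniform, h = 27) is passed completely: s = 36.0000 + (27) = 63.0000
θ = 284.9° falls in segment 4 (250.3° to 360°, cycloidal, h = -63): β = 284.9 − 250.3 = 34.6°, B = 109.7°; Δs = -63·(0.3154 − sin(2π·0.3154)/(2π)) = -10.6786; s = 63.0000 − 10.6786 = 52.3214
θ=190.9°: R = R0 + s = 39 + 44.8984 = 83.8984
θ=219.6°: R = R0 + s = 39 + 53.6445 = 92.6445
θ=232°: R = R0 + s = 39 + 57.4233 = 96.4233
θ=284.9°: R = R0 + s = 39 + 52.3214 = 91.3214

θ=190.9°: 83.8984
θ=219.6°: 92.6445
θ=232°: 96.4233
θ=284.9°: 91.3214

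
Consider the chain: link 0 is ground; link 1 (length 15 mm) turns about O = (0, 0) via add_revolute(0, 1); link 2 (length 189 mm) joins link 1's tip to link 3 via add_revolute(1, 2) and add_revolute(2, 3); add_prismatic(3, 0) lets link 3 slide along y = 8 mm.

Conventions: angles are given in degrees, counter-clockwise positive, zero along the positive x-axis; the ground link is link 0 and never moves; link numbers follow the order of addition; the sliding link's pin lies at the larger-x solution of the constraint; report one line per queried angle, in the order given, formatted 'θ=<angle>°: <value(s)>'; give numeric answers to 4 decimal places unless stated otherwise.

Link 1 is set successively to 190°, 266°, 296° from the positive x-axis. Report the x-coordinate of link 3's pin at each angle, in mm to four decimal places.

geometry: r = 15 mm, L = 189 mm, e = 8 mm
θ=190°: crank pin P = (r cos θ, r sin θ) = (-14.772116, -2.604723)
θ=190°: h = r sin θ − e = -2.604723 − 8 = -10.604723
θ=190°: x = r cos θ + √(L² − h²) = -14.772116 + 188.702252 = 173.930136
θ=266°: crank pin P = (r cos θ, r sin θ) = (-1.046347, -14.963461)
θ=266°: h = r sin θ − e = -14.963461 − 8 = -22.963461
θ=266°: x = r cos θ + √(L² − h²) = -1.046347 + 187.599785 = 186.553438
θ=296°: crank pin P = (r cos θ, r sin θ) = (6.575567, -13.481911)
θ=296°: h = r sin θ − e = -13.481911 − 8 = -21.481911
θ=296°: x = r cos θ + √(L² − h²) = 6.575567 + 187.775205 = 194.350772

θ=190°: 173.9301
θ=266°: 186.5534
θ=296°: 194.3508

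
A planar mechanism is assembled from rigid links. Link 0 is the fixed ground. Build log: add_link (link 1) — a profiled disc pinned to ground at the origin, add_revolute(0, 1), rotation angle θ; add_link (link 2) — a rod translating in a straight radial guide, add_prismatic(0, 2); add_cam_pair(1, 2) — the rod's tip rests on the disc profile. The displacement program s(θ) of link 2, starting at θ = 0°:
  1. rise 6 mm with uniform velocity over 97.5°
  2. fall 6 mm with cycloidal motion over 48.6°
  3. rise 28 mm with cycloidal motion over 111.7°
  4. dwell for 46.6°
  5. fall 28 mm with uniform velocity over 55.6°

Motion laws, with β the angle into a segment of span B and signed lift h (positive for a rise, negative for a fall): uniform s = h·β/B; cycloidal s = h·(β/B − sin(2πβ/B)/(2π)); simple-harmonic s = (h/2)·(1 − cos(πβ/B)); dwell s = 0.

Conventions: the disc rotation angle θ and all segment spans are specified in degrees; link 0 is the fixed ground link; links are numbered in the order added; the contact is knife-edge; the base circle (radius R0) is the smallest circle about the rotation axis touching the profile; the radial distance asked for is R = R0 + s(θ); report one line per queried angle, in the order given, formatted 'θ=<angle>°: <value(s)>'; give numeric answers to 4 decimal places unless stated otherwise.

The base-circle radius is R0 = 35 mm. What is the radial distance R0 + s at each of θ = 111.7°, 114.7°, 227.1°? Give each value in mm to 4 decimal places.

seg 1 [0°–97.5°] uniform, h=6: full span → s += 6 → s = 6.0000
seg 2 [97.5°–146.1°] cycloidal, h=-6: θ=111.7° here. β=14.2, B=48.6. -6·(0.2922 − sin(2π·0.2922)/(2π)) = -0.8315 → s = 5.1685
seg 2 [97.5°–146.1°] cycloidal, h=-6: θ=114.7° here. β=17.2, B=48.6. -6·(0.3539 − sin(2π·0.3539)/(2π)) = -1.3649 → s = 4.6351
seg 2 [97.5°–146.1°] cycloidal, h=-6: full span → s += -6 → s = 0.0000
seg 3 [146.1°–257.8°] cycloidal, h=28: θ=227.1° here. β=81, B=111.7. 28·(0.7252 − sin(2π·0.7252)/(2π)) = 24.7065 → s = 24.7065
θ=111.7°: R = R0 + s = 35 + 5.1685 = 40.1685
θ=114.7°: R = R0 + s = 35 + 4.6351 = 39.6351
θ=227.1°: R = R0 + s = 35 + 24.7065 = 59.7065

θ=111.7°: 40.1685
θ=114.7°: 39.6351
θ=227.1°: 59.7065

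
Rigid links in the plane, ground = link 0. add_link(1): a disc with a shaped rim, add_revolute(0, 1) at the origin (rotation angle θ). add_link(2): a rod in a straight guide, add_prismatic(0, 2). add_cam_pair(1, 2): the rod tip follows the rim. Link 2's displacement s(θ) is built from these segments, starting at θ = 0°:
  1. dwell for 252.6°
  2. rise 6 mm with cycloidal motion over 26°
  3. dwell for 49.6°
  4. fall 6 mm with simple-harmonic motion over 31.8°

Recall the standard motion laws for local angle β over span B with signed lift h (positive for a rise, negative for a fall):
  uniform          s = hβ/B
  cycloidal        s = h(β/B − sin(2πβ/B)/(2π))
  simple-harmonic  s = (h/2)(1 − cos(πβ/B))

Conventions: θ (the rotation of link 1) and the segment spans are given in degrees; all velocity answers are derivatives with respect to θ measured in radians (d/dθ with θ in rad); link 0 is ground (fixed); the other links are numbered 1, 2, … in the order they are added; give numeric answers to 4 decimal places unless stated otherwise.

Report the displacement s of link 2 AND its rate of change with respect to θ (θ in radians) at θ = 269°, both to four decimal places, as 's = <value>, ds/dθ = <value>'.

segment 1 (0° to 252.6°, dwell): s unchanged at 0.0000
θ = 269° falls in segment 2 (252.6° to 278.6°, cycloidal, h = 6): β = 269 − 252.6 = 16.4°, B = 26°; Δs = 6·(0.6308 − sin(2π·0.6308)/(2π)) = 4.4839; s = 0.0000 + 4.4839 = 4.4839
velocity in seg [252.6°–278.6°] (cycloidal), θ in radians: β = 16.4° = 0.2862 rad, B = 26° = 0.4538 rad; ds/dθ = (h/B)(1 − cos(2πβ/B)) = (6/0.4538)(1 − cos(2π·0.6308)) = 22.226565 mm/rad

s = 4.4839, ds/dθ = 22.2266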